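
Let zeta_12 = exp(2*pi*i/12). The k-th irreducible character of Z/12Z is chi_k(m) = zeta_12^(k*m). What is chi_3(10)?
chi_3(10) = zeta_12^30 = -1

chi_3(10) = zeta_12^(3*10) = zeta_12^30. Since zeta_12^12 = 1, this equals zeta_12^6 = exp(2*pi*i*6/12) = -1.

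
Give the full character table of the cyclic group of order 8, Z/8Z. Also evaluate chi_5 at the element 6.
Character table of Z/8Z (irreps indexed chi_0,...,chi_7 with chi_k(m) = zeta_8^(k*m), zeta_8 = exp(2*pi*i/8)):
  irrep \ class  {0} (size 1)  {1} (size 1)    {2} (size 1)  {3} (size 1)    {4} (size 1)  {5} (size 1)    {6} (size 1)  {7} (size 1)  
  chi_0          1             1               1             1               1             1               1             1             
  chi_1          1             exp(I*pi/4)     I             exp(3*I*pi/4)   -1            exp(-3*I*pi/4)  -I            exp(-I*pi/4)  
  chi_2          1             I               -1            -I              1             I               -1            -I            
  chi_3          1             exp(3*I*pi/4)   -I            exp(I*pi/4)     -1            exp(-I*pi/4)    I             exp(-3*I*pi/4)
  chi_4          1             -1              1             -1              1             -1              1             -1            
  chi_5          1             exp(-3*I*pi/4)  I             exp(-I*pi/4)    -1            exp(I*pi/4)     -I            exp(3*I*pi/4) 
  chi_6          1             -I              -1            I               1             -I              -1            I             
  chi_7          1             exp(-I*pi/4)    -I            exp(-3*I*pi/4)  -1            exp(3*I*pi/4)   I             exp(I*pi/4)   

Spot check: chi_5(6) = zeta_8^(5*6) = zeta_8^30 = -I.

Z/8Z is abelian, so all 8 irreducible complex representations are 1-dimensional. They are given by chi_k(m) = zeta_8^(k*m) for k = 0,...,7. Row orthogonality: sum_m chi_k(m) conj(chi_l(m)) = 8 * [k = l].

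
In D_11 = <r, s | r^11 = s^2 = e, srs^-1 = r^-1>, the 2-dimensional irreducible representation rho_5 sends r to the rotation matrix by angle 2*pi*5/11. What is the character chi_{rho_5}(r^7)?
chi_{rho_5}(r^7) = 2*cos(2*pi*5*7/11) = 2*cos(70*pi/11)

Derivation: rho_5(r^7) is rotation by angle 2*pi*5*7/11, whose trace is 2*cos(2*pi*5*7/11) = 2*cos(70*pi/11).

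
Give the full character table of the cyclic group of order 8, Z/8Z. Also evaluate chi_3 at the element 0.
Character table of Z/8Z (irreps indexed chi_0,...,chi_7 with chi_k(m) = zeta_8^(k*m), zeta_8 = exp(2*pi*i/8)):
  irrep \ class  {0} (size 1)  {1} (size 1)    {2} (size 1)  {3} (size 1)    {4} (size 1)  {5} (size 1)    {6} (size 1)  {7} (size 1)  
  chi_0          1             1               1             1               1             1               1             1             
  chi_1          1             exp(I*pi/4)     I             exp(3*I*pi/4)   -1            exp(-3*I*pi/4)  -I            exp(-I*pi/4)  
  chi_2          1             I               -1            -I              1             I               -1            -I            
  chi_3          1             exp(3*I*pi/4)   -I            exp(I*pi/4)     -1            exp(-I*pi/4)    I             exp(-3*I*pi/4)
  chi_4          1             -1              1             -1              1             -1              1             -1            
  chi_5          1             exp(-3*I*pi/4)  I             exp(-I*pi/4)    -1            exp(I*pi/4)     -I            exp(3*I*pi/4) 
  chi_6          1             -I              -1            I               1             -I              -1            I             
  chi_7          1             exp(-I*pi/4)    -I            exp(-3*I*pi/4)  -1            exp(3*I*pi/4)   I             exp(I*pi/4)   

Spot check: chi_3(0) = zeta_8^(3*0) = zeta_8^0 = 1.

Argument: Z/8Z is abelian, so all 8 irreducible complex representations are 1-dimensional. They are given by chi_k(m) = zeta_8^(k*m) for k = 0,...,7. Row orthogonality: sum_m chi_k(m) conj(chi_l(m)) = 8 * [k = l].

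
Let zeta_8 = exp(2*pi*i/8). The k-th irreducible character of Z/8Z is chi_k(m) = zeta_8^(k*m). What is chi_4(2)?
chi_4(2) = zeta_8^8 = 1

Why: chi_4(2) = zeta_8^(4*2) = zeta_8^8. Since zeta_8^8 = 1, this equals zeta_8^0 = exp(2*pi*i*0/8) = 1.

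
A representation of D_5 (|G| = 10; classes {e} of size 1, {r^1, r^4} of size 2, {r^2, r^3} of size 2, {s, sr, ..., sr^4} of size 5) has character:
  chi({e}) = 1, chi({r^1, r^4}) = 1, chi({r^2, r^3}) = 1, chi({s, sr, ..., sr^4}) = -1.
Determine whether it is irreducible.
Irreducible: <chi, chi> = 1.

Reasoning: <chi, chi> = (1/|G|) sum_C |C| * |chi(C)|^2 = (1/10)[1*|1|^2 + 2*|1|^2 + 2*|1|^2 + 5*|-1|^2]
  = (1/10)[(1) + (2) + (2) + (5)] = 10/10 = 1.
A character is irreducible iff <chi, chi> = 1, so this representation is irreducible.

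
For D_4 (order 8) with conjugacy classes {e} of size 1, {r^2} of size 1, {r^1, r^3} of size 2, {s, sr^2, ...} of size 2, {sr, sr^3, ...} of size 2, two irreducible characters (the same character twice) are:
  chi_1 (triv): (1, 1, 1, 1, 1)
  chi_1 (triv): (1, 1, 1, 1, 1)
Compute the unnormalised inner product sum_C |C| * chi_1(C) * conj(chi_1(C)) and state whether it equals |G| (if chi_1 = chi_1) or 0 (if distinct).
Sum = 8 = |G| = 8; so <chi_1, chi_1> = 1 (norm-1 confirms irreducibility).

Justification: Compute term by term over conjugacy classes (|C| * chi_1(C) * conj(chi_1(C))):
  1*(1)*conj(1) + 1*(1)*conj(1) + 2*(1)*conj(1) + 2*(1)*conj(1) + 2*(1)*conj(1)
  = (1) + (1) + (2) + (2) + (2)
  = 8.
Dividing by |G| = 8 gives 8/8 = 1, matching the row-orthogonality relation <chi_1, chi_1> = [chi_1 = chi_1].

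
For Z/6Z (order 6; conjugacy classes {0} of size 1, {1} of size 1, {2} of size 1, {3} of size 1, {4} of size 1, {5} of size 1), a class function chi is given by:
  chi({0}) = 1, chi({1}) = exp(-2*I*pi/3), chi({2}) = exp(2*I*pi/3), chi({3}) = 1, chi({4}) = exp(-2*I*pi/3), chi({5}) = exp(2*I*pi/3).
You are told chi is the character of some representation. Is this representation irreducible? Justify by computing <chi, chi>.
Irreducible: <chi, chi> = 1.

Argument: <chi, chi> = (1/|G|) sum_C |C| * |chi(C)|^2 = (1/6)[1*|1|^2 + 1*|exp(-2*I*pi/3)|^2 + 1*|exp(2*I*pi/3)|^2 + 1*|1|^2 + 1*|exp(-2*I*pi/3)|^2 + 1*|exp(2*I*pi/3)|^2]
  = (1/6)[(1) + (1) + (1) + (1) + (1) + (1)] = 6/6 = 1.
(Exp terms are combined using exp(i*s)*conj(exp(i*t)) = exp(i*(s-t)), and sums of them are collapsed using the identity that for every m > 1 the m distinct m-th roots of unity sum to 0, e.g. 1 + exp(2*I*pi/3) + exp(-2*I*pi/3) = 0.)
A character is irreducible iff <chi, chi> = 1, so this representation is irreducible.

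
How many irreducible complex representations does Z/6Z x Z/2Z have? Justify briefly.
12

Solution. The number of irreducible complex representations of a finite group equals its number of conjugacy classes. Z/6Z x Z/2Z is abelian of order 12, so every element is its own conjugacy class: 12 classes, so Z/6Z x Z/2Z (order 12) has exactly 12 irreducible complex representations.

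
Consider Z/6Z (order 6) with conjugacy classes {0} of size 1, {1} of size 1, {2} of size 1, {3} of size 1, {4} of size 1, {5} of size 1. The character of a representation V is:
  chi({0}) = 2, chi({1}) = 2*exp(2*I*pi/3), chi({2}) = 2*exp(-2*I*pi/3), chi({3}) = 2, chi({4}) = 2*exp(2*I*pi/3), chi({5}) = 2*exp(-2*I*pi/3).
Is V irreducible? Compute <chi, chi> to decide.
Not irreducible (reducible): <chi, chi> = 4 > 1.

Working: <chi, chi> = (1/|G|) sum_C |C| * |chi(C)|^2 = (1/6)[1*|2|^2 + 1*|2*exp(2*I*pi/3)|^2 + 1*|2*exp(-2*I*pi/3)|^2 + 1*|2|^2 + 1*|2*exp(2*I*pi/3)|^2 + 1*|2*exp(-2*I*pi/3)|^2]
  = (1/6)[(4) + (4) + (4) + (4) + (4) + (4)] = 24/6 = 4.
(Exp terms are combined using exp(i*s)*conj(exp(i*t)) = exp(i*(s-t)), and sums of them are collapsed using the identity that for every m > 1 the m distinct m-th roots of unity sum to 0, e.g. 1 + exp(2*I*pi/3) + exp(-2*I*pi/3) = 0.)
A character is irreducible iff <chi, chi> = 1, so this representation is reducible.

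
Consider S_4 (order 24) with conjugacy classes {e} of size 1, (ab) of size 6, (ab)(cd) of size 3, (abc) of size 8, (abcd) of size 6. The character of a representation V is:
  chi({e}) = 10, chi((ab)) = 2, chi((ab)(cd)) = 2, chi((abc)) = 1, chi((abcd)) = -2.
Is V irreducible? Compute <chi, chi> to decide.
Not irreducible (reducible): <chi, chi> = 7 > 1.

Solution. <chi, chi> = (1/|G|) sum_C |C| * |chi(C)|^2 = (1/24)[1*|10|^2 + 6*|2|^2 + 3*|2|^2 + 8*|1|^2 + 6*|-2|^2]
  = (1/24)[(100) + (24) + (12) + (8) + (24)] = 168/24 = 7.
A character is irreducible iff <chi, chi> = 1, so this representation is reducible.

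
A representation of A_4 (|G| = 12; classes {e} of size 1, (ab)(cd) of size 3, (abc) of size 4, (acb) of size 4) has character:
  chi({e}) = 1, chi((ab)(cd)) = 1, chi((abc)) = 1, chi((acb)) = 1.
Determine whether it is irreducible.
Irreducible: <chi, chi> = 1.

Proof sketch: <chi, chi> = (1/|G|) sum_C |C| * |chi(C)|^2 = (1/12)[1*|1|^2 + 3*|1|^2 + 4*|1|^2 + 4*|1|^2]
  = (1/12)[(1) + (3) + (4) + (4)] = 12/12 = 1.
(Exp terms are combined using exp(i*s)*conj(exp(i*t)) = exp(i*(s-t)), and sums of them are collapsed using the identity that for every m > 1 the m distinct m-th roots of unity sum to 0, e.g. 1 + exp(2*I*pi/3) + exp(-2*I*pi/3) = 0.)
A character is irreducible iff <chi, chi> = 1, so this representation is irreducible.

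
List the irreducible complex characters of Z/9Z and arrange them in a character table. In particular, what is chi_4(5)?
Character table of Z/9Z (irreps indexed chi_0,...,chi_8 with chi_k(m) = zeta_9^(k*m), zeta_9 = exp(2*pi*i/9)):
  irrep \ class  {0} (size 1)  {1} (size 1)    {2} (size 1)    {3} (size 1)    {4} (size 1)    {5} (size 1)    {6} (size 1)    {7} (size 1)    {8} (size 1)  
  chi_0          1             1               1               1               1               1               1               1               1             
  chi_1          1             exp(2*I*pi/9)   exp(4*I*pi/9)   exp(2*I*pi/3)   exp(8*I*pi/9)   exp(-8*I*pi/9)  exp(-2*I*pi/3)  exp(-4*I*pi/9)  exp(-2*I*pi/9)
  chi_2          1             exp(4*I*pi/9)   exp(8*I*pi/9)   exp(-2*I*pi/3)  exp(-2*I*pi/9)  exp(2*I*pi/9)   exp(2*I*pi/3)   exp(-8*I*pi/9)  exp(-4*I*pi/9)
  chi_3          1             exp(2*I*pi/3)   exp(-2*I*pi/3)  1               exp(2*I*pi/3)   exp(-2*I*pi/3)  1               exp(2*I*pi/3)   exp(-2*I*pi/3)
  chi_4          1             exp(8*I*pi/9)   exp(-2*I*pi/9)  exp(2*I*pi/3)   exp(-4*I*pi/9)  exp(4*I*pi/9)   exp(-2*I*pi/3)  exp(2*I*pi/9)   exp(-8*I*pi/9)
  chi_5          1             exp(-8*I*pi/9)  exp(2*I*pi/9)   exp(-2*I*pi/3)  exp(4*I*pi/9)   exp(-4*I*pi/9)  exp(2*I*pi/3)   exp(-2*I*pi/9)  exp(8*I*pi/9) 
  chi_6          1             exp(-2*I*pi/3)  exp(2*I*pi/3)   1               exp(-2*I*pi/3)  exp(2*I*pi/3)   1               exp(-2*I*pi/3)  exp(2*I*pi/3) 
  chi_7          1             exp(-4*I*pi/9)  exp(-8*I*pi/9)  exp(2*I*pi/3)   exp(2*I*pi/9)   exp(-2*I*pi/9)  exp(-2*I*pi/3)  exp(8*I*pi/9)   exp(4*I*pi/9) 
  chi_8          1             exp(-2*I*pi/9)  exp(-4*I*pi/9)  exp(-2*I*pi/3)  exp(-8*I*pi/9)  exp(8*I*pi/9)   exp(2*I*pi/3)   exp(4*I*pi/9)   exp(2*I*pi/9) 

Spot check: chi_4(5) = zeta_9^(4*5) = zeta_9^20 = exp(4*I*pi/9).

Proof sketch: Z/9Z is abelian, so all 9 irreducible complex representations are 1-dimensional. They are given by chi_k(m) = zeta_9^(k*m) for k = 0,...,8. Row orthogonality: sum_m chi_k(m) conj(chi_l(m)) = 9 * [k = l].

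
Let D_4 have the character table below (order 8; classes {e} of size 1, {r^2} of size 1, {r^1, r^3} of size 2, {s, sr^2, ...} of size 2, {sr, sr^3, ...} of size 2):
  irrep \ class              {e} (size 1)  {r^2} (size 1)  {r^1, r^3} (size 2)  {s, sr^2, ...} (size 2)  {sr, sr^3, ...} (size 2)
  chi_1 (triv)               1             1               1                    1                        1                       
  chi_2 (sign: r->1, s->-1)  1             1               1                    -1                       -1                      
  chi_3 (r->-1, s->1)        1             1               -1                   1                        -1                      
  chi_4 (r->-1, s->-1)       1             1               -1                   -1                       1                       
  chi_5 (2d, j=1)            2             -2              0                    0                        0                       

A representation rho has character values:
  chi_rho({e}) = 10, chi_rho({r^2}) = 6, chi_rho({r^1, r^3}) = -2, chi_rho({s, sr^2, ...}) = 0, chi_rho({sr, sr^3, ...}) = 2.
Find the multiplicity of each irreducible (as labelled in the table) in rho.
Multiplicities: chi_1: 2, chi_2: 1, chi_3: 2, chi_4: 3, chi_5: 1.

Explanation: Use <chi_rho, chi> = (1/|G|) sum_C |C| * chi_rho(C) * conj(chi(C)) with |G| = 8 for each irreducible chi in the table:
  <chi_rho, chi_1> = (1/8)[1*(10)*conj(1) + 1*(6)*conj(1) + 2*(-2)*conj(1) + 2*(0)*conj(1) + 2*(2)*conj(1)]
      = (1/8)[(10) + (6) + (-4) + (0) + (4)] = 16/8 = 2
  <chi_rho, chi_2> = (1/8)[1*(10)*conj(1) + 1*(6)*conj(1) + 2*(-2)*conj(1) + 2*(0)*conj(-1) + 2*(2)*conj(-1)]
      = (1/8)[(10) + (6) + (-4) + (0) + (-4)] = 8/8 = 1
  <chi_rho, chi_3> = (1/8)[1*(10)*conj(1) + 1*(6)*conj(1) + 2*(-2)*conj(-1) + 2*(0)*conj(1) + 2*(2)*conj(-1)]
      = (1/8)[(10) + (6) + (4) + (0) + (-4)] = 16/8 = 2
  <chi_rho, chi_4> = (1/8)[1*(10)*conj(1) + 1*(6)*conj(1) + 2*(-2)*conj(-1) + 2*(0)*conj(-1) + 2*(2)*conj(1)]
      = (1/8)[(10) + (6) + (4) + (0) + (4)] = 24/8 = 3
  <chi_rho, chi_5> = (1/8)[1*(10)*conj(2) + 1*(6)*conj(-2) + 2*(-2)*conj(0) + 2*(0)*conj(0) + 2*(2)*conj(0)]
      = (1/8)[(20) + (-12) + (0) + (0) + (0)] = 8/8 = 1
Dimension check: dim(rho) = sum (mult * dim) = 2*1 + 1*1 + 2*1 + 3*1 + 1*2 = 10 = chi_rho(e) = 10.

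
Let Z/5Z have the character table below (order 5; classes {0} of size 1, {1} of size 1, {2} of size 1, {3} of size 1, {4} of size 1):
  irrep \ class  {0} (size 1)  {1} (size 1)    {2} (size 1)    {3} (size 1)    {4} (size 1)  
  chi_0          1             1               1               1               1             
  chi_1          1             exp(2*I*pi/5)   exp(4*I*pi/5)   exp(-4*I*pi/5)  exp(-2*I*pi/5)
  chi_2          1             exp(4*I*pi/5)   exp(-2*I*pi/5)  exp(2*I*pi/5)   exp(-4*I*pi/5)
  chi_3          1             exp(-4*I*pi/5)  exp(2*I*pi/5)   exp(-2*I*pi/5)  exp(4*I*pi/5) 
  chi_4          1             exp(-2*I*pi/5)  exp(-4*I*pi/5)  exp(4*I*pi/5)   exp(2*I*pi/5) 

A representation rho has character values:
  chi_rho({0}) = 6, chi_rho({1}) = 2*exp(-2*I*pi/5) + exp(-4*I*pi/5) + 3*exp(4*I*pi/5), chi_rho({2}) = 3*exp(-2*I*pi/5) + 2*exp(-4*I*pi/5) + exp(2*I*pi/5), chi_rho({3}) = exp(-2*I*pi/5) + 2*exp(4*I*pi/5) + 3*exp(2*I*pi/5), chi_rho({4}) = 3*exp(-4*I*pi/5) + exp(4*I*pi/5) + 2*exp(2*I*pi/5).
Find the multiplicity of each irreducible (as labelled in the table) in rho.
Multiplicities: chi_0: 0, chi_1: 0, chi_2: 3, chi_3: 1, chi_4: 2.

Reasoning: Use <chi_rho, chi> = (1/|G|) sum_C |C| * chi_rho(C) * conj(chi(C)) with |G| = 5 for each irreducible chi in the table:
  <chi_rho, chi_0> = (1/5)[1*(6)*conj(1) + 1*(2*exp(-2*I*pi/5) + exp(-4*I*pi/5) + 3*exp(4*I*pi/5))*conj(1) + 1*(3*exp(-2*I*pi/5) + 2*exp(-4*I*pi/5) + exp(2*I*pi/5))*conj(1) + 1*(exp(-2*I*pi/5) + 2*exp(4*I*pi/5) + 3*exp(2*I*pi/5))*conj(1) + 1*(3*exp(-4*I*pi/5) + exp(4*I*pi/5) + 2*exp(2*I*pi/5))*conj(1)]
      = (1/5)[(6) + (2*exp(-2*I*pi/5) + exp(-4*I*pi/5) + 3*exp(4*I*pi/5)) + (3*exp(-2*I*pi/5) + 2*exp(-4*I*pi/5) + exp(2*I*pi/5)) + (exp(-2*I*pi/5) + 2*exp(4*I*pi/5) + 3*exp(2*I*pi/5)) + (3*exp(-4*I*pi/5) + exp(4*I*pi/5) + 2*exp(2*I*pi/5))] = 0/5 = 0
  <chi_rho, chi_1> = (1/5)[1*(6)*conj(1) + 1*(2*exp(-2*I*pi/5) + exp(-4*I*pi/5) + 3*exp(4*I*pi/5))*conj(exp(2*I*pi/5)) + 1*(3*exp(-2*I*pi/5) + 2*exp(-4*I*pi/5) + exp(2*I*pi/5))*conj(exp(4*I*pi/5)) + 1*(exp(-2*I*pi/5) + 2*exp(4*I*pi/5) + 3*exp(2*I*pi/5))*conj(exp(-4*I*pi/5)) + 1*(3*exp(-4*I*pi/5) + exp(4*I*pi/5) + 2*exp(2*I*pi/5))*conj(exp(-2*I*pi/5))]
      = (1/5)[(6) + (2*exp(-4*I*pi/5) + exp(4*I*pi/5) + 3*exp(2*I*pi/5)) + (exp(-2*I*pi/5) + 3*exp(4*I*pi/5) + 2*exp(2*I*pi/5)) + (2*exp(-2*I*pi/5) + 3*exp(-4*I*pi/5) + exp(2*I*pi/5)) + (3*exp(-2*I*pi/5) + exp(-4*I*pi/5) + 2*exp(4*I*pi/5))] = 0/5 = 0
  <chi_rho, chi_2> = (1/5)[1*(6)*conj(1) + 1*(2*exp(-2*I*pi/5) + exp(-4*I*pi/5) + 3*exp(4*I*pi/5))*conj(exp(4*I*pi/5)) + 1*(3*exp(-2*I*pi/5) + 2*exp(-4*I*pi/5) + exp(2*I*pi/5))*conj(exp(-2*I*pi/5)) + 1*(exp(-2*I*pi/5) + 2*exp(4*I*pi/5) + 3*exp(2*I*pi/5))*conj(exp(2*I*pi/5)) + 1*(3*exp(-4*I*pi/5) + exp(4*I*pi/5) + 2*exp(2*I*pi/5))*conj(exp(-4*I*pi/5))]
      = (1/5)[(6) + (3 + exp(2*I*pi/5) + 2*exp(4*I*pi/5)) + (3 + 2*exp(-2*I*pi/5) + exp(4*I*pi/5)) + (3 + exp(-4*I*pi/5) + 2*exp(2*I*pi/5)) + (3 + 2*exp(-4*I*pi/5) + exp(-2*I*pi/5))] = 15/5 = 3
  <chi_rho, chi_3> = (1/5)[1*(6)*conj(1) + 1*(2*exp(-2*I*pi/5) + exp(-4*I*pi/5) + 3*exp(4*I*pi/5))*conj(exp(-4*I*pi/5)) + 1*(3*exp(-2*I*pi/5) + 2*exp(-4*I*pi/5) + exp(2*I*pi/5))*conj(exp(2*I*pi/5)) + 1*(exp(-2*I*pi/5) + 2*exp(4*I*pi/5) + 3*exp(2*I*pi/5))*conj(exp(-2*I*pi/5)) + 1*(3*exp(-4*I*pi/5) + exp(4*I*pi/5) + 2*exp(2*I*pi/5))*conj(exp(4*I*pi/5))]
      = (1/5)[(6) + (1 + 3*exp(-2*I*pi/5) + 2*exp(2*I*pi/5)) + (1 + 3*exp(-4*I*pi/5) + 2*exp(4*I*pi/5)) + (1 + 2*exp(-4*I*pi/5) + 3*exp(4*I*pi/5)) + (1 + 2*exp(-2*I*pi/5) + 3*exp(2*I*pi/5))] = 5/5 = 1
  <chi_rho, chi_4> = (1/5)[1*(6)*conj(1) + 1*(2*exp(-2*I*pi/5) + exp(-4*I*pi/5) + 3*exp(4*I*pi/5))*conj(exp(-2*I*pi/5)) + 1*(3*exp(-2*I*pi/5) + 2*exp(-4*I*pi/5) + exp(2*I*pi/5))*conj(exp(-4*I*pi/5)) + 1*(exp(-2*I*pi/5) + 2*exp(4*I*pi/5) + 3*exp(2*I*pi/5))*conj(exp(4*I*pi/5)) + 1*(3*exp(-4*I*pi/5) + exp(4*I*pi/5) + 2*exp(2*I*pi/5))*conj(exp(2*I*pi/5))]
      = (1/5)[(6) + (2 + 3*exp(-4*I*pi/5) + exp(-2*I*pi/5)) + (2 + exp(-4*I*pi/5) + 3*exp(2*I*pi/5)) + (2 + 3*exp(-2*I*pi/5) + exp(4*I*pi/5)) + (2 + exp(2*I*pi/5) + 3*exp(4*I*pi/5))] = 10/5 = 2
(Exp terms are combined using exp(i*s)*conj(exp(i*t)) = exp(i*(s-t)), and sums of them are collapsed using the identity that for every m > 1 the m distinct m-th roots of unity sum to 0, e.g. 1 + exp(2*I*pi/3) + exp(-2*I*pi/3) = 0.)
Dimension check: dim(rho) = sum (mult * dim) = 0*1 + 0*1 + 3*1 + 1*1 + 2*1 = 6 = chi_rho(e) = 6.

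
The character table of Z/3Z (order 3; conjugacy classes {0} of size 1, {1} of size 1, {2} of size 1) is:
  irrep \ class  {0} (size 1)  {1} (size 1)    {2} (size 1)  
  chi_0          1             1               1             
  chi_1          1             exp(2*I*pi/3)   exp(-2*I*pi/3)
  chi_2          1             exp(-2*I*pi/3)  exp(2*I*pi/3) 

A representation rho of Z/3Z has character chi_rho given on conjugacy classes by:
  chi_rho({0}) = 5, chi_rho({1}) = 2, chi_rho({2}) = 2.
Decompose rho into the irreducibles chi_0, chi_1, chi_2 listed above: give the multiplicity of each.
Multiplicities: chi_0: 3, chi_1: 1, chi_2: 1.

Explanation: Use <chi_rho, chi> = (1/|G|) sum_C |C| * chi_rho(C) * conj(chi(C)) with |G| = 3 for each irreducible chi in the table:
  <chi_rho, chi_0> = (1/3)[1*(5)*conj(1) + 1*(2)*conj(1) + 1*(2)*conj(1)]
      = (1/3)[(5) + (2) + (2)] = 9/3 = 3
  <chi_rho, chi_1> = (1/3)[1*(5)*conj(1) + 1*(2)*conj(exp(2*I*pi/3)) + 1*(2)*conj(exp(-2*I*pi/3))]
      = (1/3)[(5) + (1 + 3*exp(-2*I*pi/3) + exp(2*I*pi/3)) + (1 + exp(-2*I*pi/3) + 3*exp(2*I*pi/3))] = 3/3 = 1
  <chi_rho, chi_2> = (1/3)[1*(5)*conj(1) + 1*(2)*conj(exp(-2*I*pi/3)) + 1*(2)*conj(exp(2*I*pi/3))]
      = (1/3)[(5) + (1 + exp(-2*I*pi/3) + 3*exp(2*I*pi/3)) + (1 + 3*exp(-2*I*pi/3) + exp(2*I*pi/3))] = 3/3 = 1
(Exp terms are combined using exp(i*s)*conj(exp(i*t)) = exp(i*(s-t)), and sums of them are collapsed using the identity that for every m > 1 the m distinct m-th roots of unity sum to 0, e.g. 1 + exp(2*I*pi/3) + exp(-2*I*pi/3) = 0.)
Dimension check: dim(rho) = sum (mult * dim) = 3*1 + 1*1 + 1*1 = 5 = chi_rho(e) = 5.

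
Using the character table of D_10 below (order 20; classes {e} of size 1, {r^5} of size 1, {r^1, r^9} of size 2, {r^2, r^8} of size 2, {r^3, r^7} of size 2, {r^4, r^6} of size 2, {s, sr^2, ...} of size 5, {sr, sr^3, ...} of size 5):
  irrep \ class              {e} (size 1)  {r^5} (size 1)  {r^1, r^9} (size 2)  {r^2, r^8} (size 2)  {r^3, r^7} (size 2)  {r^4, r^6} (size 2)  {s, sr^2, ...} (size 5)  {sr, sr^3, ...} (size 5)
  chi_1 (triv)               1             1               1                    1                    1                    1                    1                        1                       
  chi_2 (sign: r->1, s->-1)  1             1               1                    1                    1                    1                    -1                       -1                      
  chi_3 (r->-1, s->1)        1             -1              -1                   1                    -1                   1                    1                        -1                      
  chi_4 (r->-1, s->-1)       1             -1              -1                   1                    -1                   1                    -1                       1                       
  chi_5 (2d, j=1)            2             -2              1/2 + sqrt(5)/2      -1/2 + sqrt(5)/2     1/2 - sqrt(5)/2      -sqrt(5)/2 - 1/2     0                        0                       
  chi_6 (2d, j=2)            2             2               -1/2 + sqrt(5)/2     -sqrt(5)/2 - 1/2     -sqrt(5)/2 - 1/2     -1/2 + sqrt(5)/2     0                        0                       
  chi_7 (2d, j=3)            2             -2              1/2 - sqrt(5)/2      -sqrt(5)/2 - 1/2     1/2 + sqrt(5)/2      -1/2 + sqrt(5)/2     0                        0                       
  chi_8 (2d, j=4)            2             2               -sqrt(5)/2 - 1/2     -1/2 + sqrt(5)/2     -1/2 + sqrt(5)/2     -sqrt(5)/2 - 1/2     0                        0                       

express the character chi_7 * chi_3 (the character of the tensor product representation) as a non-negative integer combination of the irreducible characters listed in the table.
chi_7 tensor chi_3 = chi_6 (all other irreducibles have multiplicity 0).

Why: The character of a tensor product is the pointwise product (chi_7 * chi_3)(C) = chi_7(C) * chi_3(C):
  {e}: (2)*(1), {r^5}: (-2)*(-1), {r^1, r^9}: (1/2 - sqrt(5)/2)*(-1), {r^2, r^8}: (-sqrt(5)/2 - 1/2)*(1), {r^3, r^7}: (1/2 + sqrt(5)/2)*(-1), {r^4, r^6}: (-1/2 + sqrt(5)/2)*(1), {s, sr^2, ...}: (0)*(1), {sr, sr^3, ...}: (0)*(-1)
so (chi_7 * chi_3) takes values
  {e} -> 2, {r^5} -> 2, {r^1, r^9} -> -1/2 + sqrt(5)/2, {r^2, r^8} -> -sqrt(5)/2 - 1/2, {r^3, r^7} -> -sqrt(5)/2 - 1/2, {r^4, r^6} -> -1/2 + sqrt(5)/2, {s, sr^2, ...} -> 0, {sr, sr^3, ...} -> 0.
Now take the inner product of this character with each irreducible chi from the table, <chi_7*chi_3, chi> = (1/20) sum_C |C| (chi_7*chi_3)(C) conj(chi(C)):
  <chi_7*chi_3, chi_1> = (1/20)[1*(2)*conj(1) + 1*(2)*conj(1) + 2*(-1/2 + sqrt(5)/2)*conj(1) + 2*(-sqrt(5)/2 - 1/2)*conj(1) + 2*(-sqrt(5)/2 - 1/2)*conj(1) + 2*(-1/2 + sqrt(5)/2)*conj(1) + 5*(0)*conj(1) + 5*(0)*conj(1)]
      = (1/20)[(2) + (2) + (-1 + sqrt(5)) + (-sqrt(5) - 1) + (-sqrt(5) - 1) + (-1 + sqrt(5)) + (0) + (0)] = 0/20 = 0
  <chi_7*chi_3, chi_2> = (1/20)[1*(2)*conj(1) + 1*(2)*conj(1) + 2*(-1/2 + sqrt(5)/2)*conj(1) + 2*(-sqrt(5)/2 - 1/2)*conj(1) + 2*(-sqrt(5)/2 - 1/2)*conj(1) + 2*(-1/2 + sqrt(5)/2)*conj(1) + 5*(0)*conj(-1) + 5*(0)*conj(-1)]
      = (1/20)[(2) + (2) + (-1 + sqrt(5)) + (-sqrt(5) - 1) + (-sqrt(5) - 1) + (-1 + sqrt(5)) + (0) + (0)] = 0/20 = 0
  <chi_7*chi_3, chi_3> = (1/20)[1*(2)*conj(1) + 1*(2)*conj(-1) + 2*(-1/2 + sqrt(5)/2)*conj(-1) + 2*(-sqrt(5)/2 - 1/2)*conj(1) + 2*(-sqrt(5)/2 - 1/2)*conj(-1) + 2*(-1/2 + sqrt(5)/2)*conj(1) + 5*(0)*conj(1) + 5*(0)*conj(-1)]
      = (1/20)[(2) + (-2) + (1 - sqrt(5)) + (-sqrt(5) - 1) + (1 + sqrt(5)) + (-1 + sqrt(5)) + (0) + (0)] = 0/20 = 0
  <chi_7*chi_3, chi_4> = (1/20)[1*(2)*conj(1) + 1*(2)*conj(-1) + 2*(-1/2 + sqrt(5)/2)*conj(-1) + 2*(-sqrt(5)/2 - 1/2)*conj(1) + 2*(-sqrt(5)/2 - 1/2)*conj(-1) + 2*(-1/2 + sqrt(5)/2)*conj(1) + 5*(0)*conj(-1) + 5*(0)*conj(1)]
      = (1/20)[(2) + (-2) + (1 - sqrt(5)) + (-sqrt(5) - 1) + (1 + sqrt(5)) + (-1 + sqrt(5)) + (0) + (0)] = 0/20 = 0
  <chi_7*chi_3, chi_5> = (1/20)[1*(2)*conj(2) + 1*(2)*conj(-2) + 2*(-1/2 + sqrt(5)/2)*conj(1/2 + sqrt(5)/2) + 2*(-sqrt(5)/2 - 1/2)*conj(-1/2 + sqrt(5)/2) + 2*(-sqrt(5)/2 - 1/2)*conj(1/2 - sqrt(5)/2) + 2*(-1/2 + sqrt(5)/2)*conj(-sqrt(5)/2 - 1/2) + 5*(0)*conj(0) + 5*(0)*conj(0)]
      = (1/20)[(4) + (-4) + (2) + (-2) + (2) + (-2) + (0) + (0)] = 0/20 = 0
  <chi_7*chi_3, chi_6> = (1/20)[1*(2)*conj(2) + 1*(2)*conj(2) + 2*(-1/2 + sqrt(5)/2)*conj(-1/2 + sqrt(5)/2) + 2*(-sqrt(5)/2 - 1/2)*conj(-sqrt(5)/2 - 1/2) + 2*(-sqrt(5)/2 - 1/2)*conj(-sqrt(5)/2 - 1/2) + 2*(-1/2 + sqrt(5)/2)*conj(-1/2 + sqrt(5)/2) + 5*(0)*conj(0) + 5*(0)*conj(0)]
      = (1/20)[(4) + (4) + (3 - sqrt(5)) + (sqrt(5) + 3) + (sqrt(5) + 3) + (3 - sqrt(5)) + (0) + (0)] = 20/20 = 1
  <chi_7*chi_3, chi_7> = (1/20)[1*(2)*conj(2) + 1*(2)*conj(-2) + 2*(-1/2 + sqrt(5)/2)*conj(1/2 - sqrt(5)/2) + 2*(-sqrt(5)/2 - 1/2)*conj(-sqrt(5)/2 - 1/2) + 2*(-sqrt(5)/2 - 1/2)*conj(1/2 + sqrt(5)/2) + 2*(-1/2 + sqrt(5)/2)*conj(-1/2 + sqrt(5)/2) + 5*(0)*conj(0) + 5*(0)*conj(0)]
      = (1/20)[(4) + (-4) + (-3 + sqrt(5)) + (sqrt(5) + 3) + (-3 - sqrt(5)) + (3 - sqrt(5)) + (0) + (0)] = 0/20 = 0
  <chi_7*chi_3, chi_8> = (1/20)[1*(2)*conj(2) + 1*(2)*conj(2) + 2*(-1/2 + sqrt(5)/2)*conj(-sqrt(5)/2 - 1/2) + 2*(-sqrt(5)/2 - 1/2)*conj(-1/2 + sqrt(5)/2) + 2*(-sqrt(5)/2 - 1/2)*conj(-1/2 + sqrt(5)/2) + 2*(-1/2 + sqrt(5)/2)*conj(-sqrt(5)/2 - 1/2) + 5*(0)*conj(0) + 5*(0)*conj(0)]
      = (1/20)[(4) + (4) + (-2) + (-2) + (-2) + (-2) + (0) + (0)] = 0/20 = 0
Hence the multiplicities are chi_6: 1. Dimension check: dim(chi_7)*dim(chi_3) = 2*1 = 2 and sum (mult * dim) = 1*2 = 2.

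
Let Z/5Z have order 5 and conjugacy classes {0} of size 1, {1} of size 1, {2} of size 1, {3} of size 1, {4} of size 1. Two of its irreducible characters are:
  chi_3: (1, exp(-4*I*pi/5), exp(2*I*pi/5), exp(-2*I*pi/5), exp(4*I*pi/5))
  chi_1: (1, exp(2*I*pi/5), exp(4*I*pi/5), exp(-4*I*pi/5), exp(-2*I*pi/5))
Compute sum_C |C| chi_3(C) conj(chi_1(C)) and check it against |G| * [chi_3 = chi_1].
Sum = 0; so <chi_3, chi_1> = 0 (distinct irreducibles are orthogonal).

Solution. Compute term by term over conjugacy classes (|C| * chi_3(C) * conj(chi_1(C))):
  1*(1)*conj(1) + 1*(exp(-4*I*pi/5))*conj(exp(2*I*pi/5)) + 1*(exp(2*I*pi/5))*conj(exp(4*I*pi/5)) + 1*(exp(-2*I*pi/5))*conj(exp(-4*I*pi/5)) + 1*(exp(4*I*pi/5))*conj(exp(-2*I*pi/5))
  = (1) + (exp(4*I*pi/5)) + (exp(-2*I*pi/5)) + (exp(2*I*pi/5)) + (exp(-4*I*pi/5))
  = 0.
(Exp terms are combined using exp(i*s)*conj(exp(i*t)) = exp(i*(s-t)), and sums of them are collapsed using the identity that for every m > 1 the m distinct m-th roots of unity sum to 0, e.g. 1 + exp(2*I*pi/3) + exp(-2*I*pi/3) = 0.)
Dividing by |G| = 5 gives 0/5 = 0, matching the row-orthogonality relation <chi_3, chi_1> = [chi_3 = chi_1].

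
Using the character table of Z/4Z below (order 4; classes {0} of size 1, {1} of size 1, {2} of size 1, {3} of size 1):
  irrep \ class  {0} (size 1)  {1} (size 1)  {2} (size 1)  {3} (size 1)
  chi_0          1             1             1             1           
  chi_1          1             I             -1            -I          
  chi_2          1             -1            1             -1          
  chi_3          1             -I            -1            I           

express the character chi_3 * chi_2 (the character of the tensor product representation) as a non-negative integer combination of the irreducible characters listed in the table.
chi_3 tensor chi_2 = chi_1 (all other irreducibles have multiplicity 0).

Explanation: The character of a tensor product is the pointwise product (chi_3 * chi_2)(C) = chi_3(C) * chi_2(C):
  {0}: (1)*(1), {1}: (-I)*(-1), {2}: (-1)*(1), {3}: (I)*(-1)
so (chi_3 * chi_2) takes values
  {0} -> 1, {1} -> I, {2} -> -1, {3} -> -I.
Now take the inner product of this character with each irreducible chi from the table, <chi_3*chi_2, chi> = (1/4) sum_C |C| (chi_3*chi_2)(C) conj(chi(C)):
  <chi_3*chi_2, chi_0> = (1/4)[1*(1)*conj(1) + 1*(I)*conj(1) + 1*(-1)*conj(1) + 1*(-I)*conj(1)]
      = (1/4)[(1) + (I) + (-1) + (-I)] = 0/4 = 0
  <chi_3*chi_2, chi_1> = (1/4)[1*(1)*conj(1) + 1*(I)*conj(I) + 1*(-1)*conj(-1) + 1*(-I)*conj(-I)]
      = (1/4)[(1) + (1) + (1) + (1)] = 4/4 = 1
  <chi_3*chi_2, chi_2> = (1/4)[1*(1)*conj(1) + 1*(I)*conj(-1) + 1*(-1)*conj(1) + 1*(-I)*conj(-1)]
      = (1/4)[(1) + (-I) + (-1) + (I)] = 0/4 = 0
  <chi_3*chi_2, chi_3> = (1/4)[1*(1)*conj(1) + 1*(I)*conj(-I) + 1*(-1)*conj(-1) + 1*(-I)*conj(I)]
      = (1/4)[(1) + (-1) + (1) + (-1)] = 0/4 = 0
(Exp terms are combined using exp(i*s)*conj(exp(i*t)) = exp(i*(s-t)), and sums of them are collapsed using the identity that for every m > 1 the m distinct m-th roots of unity sum to 0, e.g. 1 + exp(2*I*pi/3) + exp(-2*I*pi/3) = 0.)
Hence the multiplicities are chi_1: 1. Dimension check: dim(chi_3)*dim(chi_2) = 1*1 = 1 and sum (mult * dim) = 1*1 = 1.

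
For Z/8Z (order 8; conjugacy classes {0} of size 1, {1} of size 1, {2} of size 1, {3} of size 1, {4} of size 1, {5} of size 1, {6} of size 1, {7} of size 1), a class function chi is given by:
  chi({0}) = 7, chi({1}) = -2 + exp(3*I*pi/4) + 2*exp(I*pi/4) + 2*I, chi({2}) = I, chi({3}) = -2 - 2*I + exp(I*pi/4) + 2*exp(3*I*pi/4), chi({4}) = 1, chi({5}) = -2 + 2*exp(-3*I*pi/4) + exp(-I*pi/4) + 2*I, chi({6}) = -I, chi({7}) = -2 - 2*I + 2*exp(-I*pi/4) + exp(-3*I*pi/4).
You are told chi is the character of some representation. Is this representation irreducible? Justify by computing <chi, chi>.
Not irreducible (reducible): <chi, chi> = 13 > 1.

Why: <chi, chi> = (1/|G|) sum_C |C| * |chi(C)|^2 = (1/8)[1*|7|^2 + 1*|-2 + exp(3*I*pi/4) + 2*exp(I*pi/4) + 2*I|^2 + 1*|I|^2 + 1*|-2 - 2*I + exp(I*pi/4) + 2*exp(3*I*pi/4)|^2 + 1*|1|^2 + 1*|-2 + 2*exp(-3*I*pi/4) + exp(-I*pi/4) + 2*I|^2 + 1*|-I|^2 + 1*|-2 - 2*I + 2*exp(-I*pi/4) + exp(-3*I*pi/4)|^2]
  = (1/8)[(49) + (13 - 6*exp(3*I*pi/4) - 2*exp(-I*pi/4) - 4*exp(-3*I*pi/4)) + (1) + (13 - 4*exp(I*pi/4) - 2*exp(3*I*pi/4) - 6*exp(-I*pi/4)) + (1) + (13 - 4*exp(I*pi/4) - 2*exp(3*I*pi/4) - 6*exp(-I*pi/4)) + (1) + (13 - 6*exp(3*I*pi/4) - 2*exp(-I*pi/4) - 4*exp(-3*I*pi/4))] = 104/8 = 13.
(Exp terms are combined using exp(i*s)*conj(exp(i*t)) = exp(i*(s-t)), and sums of them are collapsed using the identity that for every m > 1 the m distinct m-th roots of unity sum to 0, e.g. 1 + exp(2*I*pi/3) + exp(-2*I*pi/3) = 0.)
A character is irreducible iff <chi, chi> = 1, so this representation is reducible.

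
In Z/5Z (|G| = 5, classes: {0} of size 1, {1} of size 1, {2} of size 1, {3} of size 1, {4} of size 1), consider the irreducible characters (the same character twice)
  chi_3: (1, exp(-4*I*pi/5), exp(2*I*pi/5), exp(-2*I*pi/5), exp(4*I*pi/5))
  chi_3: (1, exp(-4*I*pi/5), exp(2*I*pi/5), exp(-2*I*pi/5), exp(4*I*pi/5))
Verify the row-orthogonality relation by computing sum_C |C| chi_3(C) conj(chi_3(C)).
Sum = 5 = |G| = 5; so <chi_3, chi_3> = 1 (norm-1 confirms irreducibility).

Derivation: Compute term by term over conjugacy classes (|C| * chi_3(C) * conj(chi_3(C))):
  1*(1)*conj(1) + 1*(exp(-4*I*pi/5))*conj(exp(-4*I*pi/5)) + 1*(exp(2*I*pi/5))*conj(exp(2*I*pi/5)) + 1*(exp(-2*I*pi/5))*conj(exp(-2*I*pi/5)) + 1*(exp(4*I*pi/5))*conj(exp(4*I*pi/5))
  = (1) + (1) + (1) + (1) + (1)
  = 5.
(Exp terms are combined using exp(i*s)*conj(exp(i*t)) = exp(i*(s-t)), and sums of them are collapsed using the identity that for every m > 1 the m distinct m-th roots of unity sum to 0, e.g. 1 + exp(2*I*pi/3) + exp(-2*I*pi/3) = 0.)
Dividing by |G| = 5 gives 5/5 = 1, matching the row-orthogonality relation <chi_3, chi_3> = [chi_3 = chi_3].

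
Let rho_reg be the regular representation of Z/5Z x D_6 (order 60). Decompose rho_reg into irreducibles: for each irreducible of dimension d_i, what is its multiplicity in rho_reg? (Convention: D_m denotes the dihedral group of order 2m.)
Each irreducible V_i of dimension d_i appears with multiplicity d_i, i.e. rho_reg = (direct sum over all irreducibles V_i) d_i V_i. The irreducible dimensions for Z/5Z x D_6 are 1, 1, 1, 1, 1, 1, 1, 1, 1, 1, 1, 1, 1, 1, 1, 1, 1, 1, 1, 1, 2, 2, 2, 2, 2, 2, 2, 2, 2, 2: 20 irreducibles of dimension 1, each with multiplicity 1; 10 irreducibles of dimension 2, each with multiplicity 2. Total dimension 20*1*1 + 10*2*2 = 60 = |G|.

Proof sketch: General theorem: in the regular representation of a finite group G, each irreducible appears with multiplicity equal to its dimension. Check: dim(rho_reg) = sum d_i^2 = 1 + 1 + 1 + 1 + 1 + 1 + 1 + 1 + 1 + 1 + 1 + 1 + 1 + 1 + 1 + 1 + 1 + 1 + 1 + 1 + 4 + 4 + 4 + 4 + 4 + 4 + 4 + 4 + 4 + 4 = 60 = |G|.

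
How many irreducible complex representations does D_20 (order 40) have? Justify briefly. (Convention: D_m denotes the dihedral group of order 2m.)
13

Argument: The number of irreducible complex representations of a finite group equals its number of conjugacy classes. D_20 has 13 conjugacy classes (n/2 + 3 for n even), so D_20 (order 40) has exactly 13 irreducible complex representations.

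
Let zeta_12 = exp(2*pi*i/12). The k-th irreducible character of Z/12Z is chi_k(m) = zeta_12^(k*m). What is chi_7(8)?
chi_7(8) = zeta_12^56 = exp(-2*I*pi/3)

Derivation: chi_7(8) = zeta_12^(7*8) = zeta_12^56. Since zeta_12^12 = 1, this equals zeta_12^8 = exp(2*pi*i*8/12) = exp(-2*I*pi/3).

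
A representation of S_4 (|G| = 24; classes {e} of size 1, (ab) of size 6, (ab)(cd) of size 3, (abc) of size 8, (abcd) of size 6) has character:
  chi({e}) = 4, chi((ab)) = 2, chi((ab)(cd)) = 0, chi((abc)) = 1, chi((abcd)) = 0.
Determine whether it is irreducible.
Not irreducible (reducible): <chi, chi> = 2 > 1.

Reasoning: <chi, chi> = (1/|G|) sum_C |C| * |chi(C)|^2 = (1/24)[1*|4|^2 + 6*|2|^2 + 3*|0|^2 + 8*|1|^2 + 6*|0|^2]
  = (1/24)[(16) + (24) + (0) + (8) + (0)] = 48/24 = 2.
A character is irreducible iff <chi, chi> = 1, so this representation is reducible.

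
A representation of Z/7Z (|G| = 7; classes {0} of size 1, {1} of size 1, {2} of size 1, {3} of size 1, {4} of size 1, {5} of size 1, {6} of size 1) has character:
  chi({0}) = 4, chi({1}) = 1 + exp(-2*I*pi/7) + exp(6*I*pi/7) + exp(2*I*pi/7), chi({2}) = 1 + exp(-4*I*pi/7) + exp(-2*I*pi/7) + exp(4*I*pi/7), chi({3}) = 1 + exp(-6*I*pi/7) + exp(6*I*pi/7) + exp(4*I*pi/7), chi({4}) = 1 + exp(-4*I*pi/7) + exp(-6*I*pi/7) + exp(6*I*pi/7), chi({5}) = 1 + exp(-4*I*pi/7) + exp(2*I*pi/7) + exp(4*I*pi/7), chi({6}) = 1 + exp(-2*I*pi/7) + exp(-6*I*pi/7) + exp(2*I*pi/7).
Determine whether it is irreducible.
Not irreducible (reducible): <chi, chi> = 4 > 1.

Solution. <chi, chi> = (1/|G|) sum_C |C| * |chi(C)|^2 = (1/7)[1*|4|^2 + 1*|1 + exp(-2*I*pi/7) + exp(6*I*pi/7) + exp(2*I*pi/7)|^2 + 1*|1 + exp(-4*I*pi/7) + exp(-2*I*pi/7) + exp(4*I*pi/7)|^2 + 1*|1 + exp(-6*I*pi/7) + exp(6*I*pi/7) + exp(4*I*pi/7)|^2 + 1*|1 + exp(-4*I*pi/7) + exp(-6*I*pi/7) + exp(6*I*pi/7)|^2 + 1*|1 + exp(-4*I*pi/7) + exp(2*I*pi/7) + exp(4*I*pi/7)|^2 + 1*|1 + exp(-2*I*pi/7) + exp(-6*I*pi/7) + exp(2*I*pi/7)|^2]
  = (1/7)[(16) + (2) + (2) + (2) + (2) + (2) + (2)] = 28/7 = 4.
(Exp terms are combined using exp(i*s)*conj(exp(i*t)) = exp(i*(s-t)), and sums of them are collapsed using the identity that for every m > 1 the m distinct m-th roots of unity sum to 0, e.g. 1 + exp(2*I*pi/3) + exp(-2*I*pi/3) = 0.)
A character is irreducible iff <chi, chi> = 1, so this representation is reducible.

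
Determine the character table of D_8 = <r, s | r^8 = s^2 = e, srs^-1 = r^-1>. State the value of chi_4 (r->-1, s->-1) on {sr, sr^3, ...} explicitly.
Conjugacy classes: {e} of size 1, {r^4} of size 1, {r^1, r^7} of size 2, {r^2, r^6} of size 2, {r^3, r^5} of size 2, {s, sr^2, ...} of size 4, {sr, sr^3, ...} of size 4.
Character table:
  irrep \ class              {e} (size 1)  {r^4} (size 1)  {r^1, r^7} (size 2)  {r^2, r^6} (size 2)  {r^3, r^5} (size 2)  {s, sr^2, ...} (size 4)  {sr, sr^3, ...} (size 4)
  chi_1 (triv)               1             1               1                    1                    1                    1                        1                       
  chi_2 (sign: r->1, s->-1)  1             1               1                    1                    1                    -1                       -1                      
  chi_3 (r->-1, s->1)        1             1               -1                   1                    -1                   1                        -1                      
  chi_4 (r->-1, s->-1)       1             1               -1                   1                    -1                   -1                       1                       
  chi_5 (2d, j=1)            2             -2              sqrt(2)              0                    -sqrt(2)             0                        0                       
  chi_6 (2d, j=2)            2             2               0                    -2                   0                    0                        0                       
  chi_7 (2d, j=3)            2             -2              -sqrt(2)             0                    sqrt(2)              0                        0                       

Spot check: chi_4 (r->-1, s->-1) on {sr, sr^3, ...} = 1.

Working: D_8 has order 2*8 = 16 with 7 conjugacy classes, hence 7 irreducibles. Sum of squared dims 1 + 1 + 1 + 1 + 4 + 4 + 4 = 16 = |G|. Linear characters come from the abelianisation; the 2-dimensional irreps have character r^k -> 2*cos(2*pi*j*k/8), reflections -> 0.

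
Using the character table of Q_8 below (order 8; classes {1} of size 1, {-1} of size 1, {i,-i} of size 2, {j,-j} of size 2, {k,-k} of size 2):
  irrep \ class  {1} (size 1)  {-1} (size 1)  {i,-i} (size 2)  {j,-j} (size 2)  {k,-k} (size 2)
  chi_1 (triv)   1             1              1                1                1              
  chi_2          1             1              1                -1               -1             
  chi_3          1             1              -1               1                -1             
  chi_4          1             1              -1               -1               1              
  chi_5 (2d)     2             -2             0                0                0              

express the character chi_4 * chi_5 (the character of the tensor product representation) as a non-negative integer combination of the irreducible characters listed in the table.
chi_4 tensor chi_5 = chi_5 (all other irreducibles have multiplicity 0).

Justification: The character of a tensor product is the pointwise product (chi_4 * chi_5)(C) = chi_4(C) * chi_5(C):
  {1}: (1)*(2), {-1}: (1)*(-2), {i,-i}: (-1)*(0), {j,-j}: (-1)*(0), {k,-k}: (1)*(0)
so (chi_4 * chi_5) takes values
  {1} -> 2, {-1} -> -2, {i,-i} -> 0, {j,-j} -> 0, {k,-k} -> 0.
Now take the inner product of this character with each irreducible chi from the table, <chi_4*chi_5, chi> = (1/8) sum_C |C| (chi_4*chi_5)(C) conj(chi(C)):
  <chi_4*chi_5, chi_1> = (1/8)[1*(2)*conj(1) + 1*(-2)*conj(1) + 2*(0)*conj(1) + 2*(0)*conj(1) + 2*(0)*conj(1)]
      = (1/8)[(2) + (-2) + (0) + (0) + (0)] = 0/8 = 0
  <chi_4*chi_5, chi_2> = (1/8)[1*(2)*conj(1) + 1*(-2)*conj(1) + 2*(0)*conj(1) + 2*(0)*conj(-1) + 2*(0)*conj(-1)]
      = (1/8)[(2) + (-2) + (0) + (0) + (0)] = 0/8 = 0
  <chi_4*chi_5, chi_3> = (1/8)[1*(2)*conj(1) + 1*(-2)*conj(1) + 2*(0)*conj(-1) + 2*(0)*conj(1) + 2*(0)*conj(-1)]
      = (1/8)[(2) + (-2) + (0) + (0) + (0)] = 0/8 = 0
  <chi_4*chi_5, chi_4> = (1/8)[1*(2)*conj(1) + 1*(-2)*conj(1) + 2*(0)*conj(-1) + 2*(0)*conj(-1) + 2*(0)*conj(1)]
      = (1/8)[(2) + (-2) + (0) + (0) + (0)] = 0/8 = 0
  <chi_4*chi_5, chi_5> = (1/8)[1*(2)*conj(2) + 1*(-2)*conj(-2) + 2*(0)*conj(0) + 2*(0)*conj(0) + 2*(0)*conj(0)]
      = (1/8)[(4) + (4) + (0) + (0) + (0)] = 8/8 = 1
Hence the multiplicities are chi_5: 1. Dimension check: dim(chi_4)*dim(chi_5) = 1*2 = 2 and sum (mult * dim) = 1*2 = 2.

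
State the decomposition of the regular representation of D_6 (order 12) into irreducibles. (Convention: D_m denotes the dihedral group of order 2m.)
Each irreducible V_i of dimension d_i appears with multiplicity d_i, i.e. rho_reg = (direct sum over all irreducibles V_i) d_i V_i. The irreducible dimensions for D_6 are 1, 1, 1, 1, 2, 2: 4 irreducibles of dimension 1, each with multiplicity 1; 2 irreducibles of dimension 2, each with multiplicity 2. Total dimension 4*1*1 + 2*2*2 = 12 = |G|.

Justification: General theorem: in the regular representation of a finite group G, each irreducible appears with multiplicity equal to its dimension. Check: dim(rho_reg) = sum d_i^2 = 1 + 1 + 1 + 1 + 4 + 4 = 12 = |G|.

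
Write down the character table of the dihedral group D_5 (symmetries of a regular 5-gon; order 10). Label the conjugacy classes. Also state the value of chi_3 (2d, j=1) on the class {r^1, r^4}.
Conjugacy classes: {e} of size 1, {r^1, r^4} of size 2, {r^2, r^3} of size 2, {s, sr, ..., sr^4} of size 5.
Character table:
  irrep \ class              {e} (size 1)  {r^1, r^4} (size 2)  {r^2, r^3} (size 2)  {s, sr, ..., sr^4} (size 5)
  chi_1 (triv)               1             1                    1                    1                          
  chi_2 (sign: r->1, s->-1)  1             1                    1                    -1                         
  chi_3 (2d, j=1)            2             -1/2 + sqrt(5)/2     -sqrt(5)/2 - 1/2     0                          
  chi_4 (2d, j=2)            2             -sqrt(5)/2 - 1/2     -1/2 + sqrt(5)/2     0                          

Spot check: chi_3 (2d, j=1) on {r^1, r^4} = -1/2 + sqrt(5)/2.

Proof sketch: D_5 has order 2*5 = 10 with 4 conjugacy classes, hence 4 irreducibles. Sum of squared dims 1 + 1 + 4 + 4 = 10 = |G|. Linear characters come from the abelianisation; the 2-dimensional irreps have character r^k -> 2*cos(2*pi*j*k/5), reflections -> 0.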